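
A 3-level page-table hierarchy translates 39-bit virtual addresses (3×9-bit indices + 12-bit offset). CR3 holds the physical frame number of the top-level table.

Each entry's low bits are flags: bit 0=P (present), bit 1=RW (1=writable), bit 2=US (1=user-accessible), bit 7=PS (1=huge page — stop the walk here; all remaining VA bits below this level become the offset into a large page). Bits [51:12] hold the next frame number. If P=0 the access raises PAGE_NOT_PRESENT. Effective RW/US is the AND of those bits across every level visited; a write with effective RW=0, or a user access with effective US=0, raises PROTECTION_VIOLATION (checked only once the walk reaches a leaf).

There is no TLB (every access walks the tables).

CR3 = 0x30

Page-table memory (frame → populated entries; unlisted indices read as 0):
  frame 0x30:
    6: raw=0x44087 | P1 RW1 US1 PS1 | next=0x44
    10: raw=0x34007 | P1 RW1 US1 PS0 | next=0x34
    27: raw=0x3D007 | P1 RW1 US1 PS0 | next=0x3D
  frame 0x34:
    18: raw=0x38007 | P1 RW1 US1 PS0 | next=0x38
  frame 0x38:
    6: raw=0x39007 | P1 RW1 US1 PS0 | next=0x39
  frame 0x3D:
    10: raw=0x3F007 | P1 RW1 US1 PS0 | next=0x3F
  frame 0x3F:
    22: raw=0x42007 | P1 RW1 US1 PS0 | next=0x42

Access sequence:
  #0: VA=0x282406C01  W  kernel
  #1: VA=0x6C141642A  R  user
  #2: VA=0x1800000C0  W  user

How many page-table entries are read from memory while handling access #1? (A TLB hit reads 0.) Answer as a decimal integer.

Walk each access:
#0 VA=0x282406C01 (w,kernel):
  L0 @0x30[10] → 0x34007  P=1,RW=1,US=1,PS=0
  L1 @0x34[18] → 0x38007  P=1,RW=1,US=1,PS=0
  L2 @0x38[6] → 0x39007  P=1,RW=1,US=1,PS=0
  ✓ 0x39C01  — 3 lookups
#1 VA=0x6C141642A (r,user):
  L0 @0x30[27] → 0x3D007  P=1,RW=1,US=1,PS=0
  L1 @0x3D[10] → 0x3F007  P=1,RW=1,US=1,PS=0
  L2 @0x3F[22] → 0x42007  P=1,RW=1,US=1,PS=0
  ✓ 0x4242A  — 3 lookups
#2 VA=0x1800000C0 (w,user):
  L0 @0x30[6] → 0x44087  P=1,RW=1,US=1,PS=1
  ✓ 0x440C0 (huge @L0)  — 1 lookups

Entries read for #1: 3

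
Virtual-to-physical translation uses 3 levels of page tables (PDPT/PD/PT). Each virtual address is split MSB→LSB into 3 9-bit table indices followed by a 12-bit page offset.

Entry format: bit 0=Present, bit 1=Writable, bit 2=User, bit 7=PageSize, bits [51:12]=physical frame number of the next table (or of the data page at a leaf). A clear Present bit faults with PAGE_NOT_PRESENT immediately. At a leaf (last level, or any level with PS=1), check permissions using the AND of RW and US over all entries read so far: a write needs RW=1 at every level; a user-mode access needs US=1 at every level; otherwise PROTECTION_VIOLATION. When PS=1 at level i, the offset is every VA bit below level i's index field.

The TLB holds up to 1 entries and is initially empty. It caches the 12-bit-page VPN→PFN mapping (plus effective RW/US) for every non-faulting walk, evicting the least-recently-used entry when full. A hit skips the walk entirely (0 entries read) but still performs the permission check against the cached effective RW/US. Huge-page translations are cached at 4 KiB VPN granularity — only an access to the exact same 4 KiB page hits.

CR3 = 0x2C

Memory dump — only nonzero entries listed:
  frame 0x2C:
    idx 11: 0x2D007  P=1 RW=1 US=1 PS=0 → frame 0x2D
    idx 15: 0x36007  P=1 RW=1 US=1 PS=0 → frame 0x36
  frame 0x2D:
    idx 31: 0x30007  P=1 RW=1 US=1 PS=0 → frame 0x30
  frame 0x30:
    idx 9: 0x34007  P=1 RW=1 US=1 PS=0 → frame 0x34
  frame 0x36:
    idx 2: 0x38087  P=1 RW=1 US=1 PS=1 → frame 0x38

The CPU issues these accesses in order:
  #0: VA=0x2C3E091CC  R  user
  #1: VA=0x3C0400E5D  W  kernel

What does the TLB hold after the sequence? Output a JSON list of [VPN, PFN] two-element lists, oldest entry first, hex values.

Walk each access:
#0 VA=0x2C3E091CC (r,user):
  L0 @0x2C[11] → 0x2D007  P=1,RW=1,US=1,PS=0
  L1 @0x2D[31] → 0x30007  P=1,RW=1,US=1,PS=0
  L2 @0x30[9] → 0x34007  P=1,RW=1,US=1,PS=0
  ✓ 0x341CC  — 3 lookups
#1 VA=0x3C0400E5D (w,kernel):
  L0 @0x2C[15] → 0x36007  P=1,RW=1,US=1,PS=0
  L1 @0x36[2] → 0x38087  P=1,RW=1,US=1,PS=1
  ✓ 0x38E5D (huge @L1)  — 2 lookups

TLB: [["0x3C0400", "0x38"]]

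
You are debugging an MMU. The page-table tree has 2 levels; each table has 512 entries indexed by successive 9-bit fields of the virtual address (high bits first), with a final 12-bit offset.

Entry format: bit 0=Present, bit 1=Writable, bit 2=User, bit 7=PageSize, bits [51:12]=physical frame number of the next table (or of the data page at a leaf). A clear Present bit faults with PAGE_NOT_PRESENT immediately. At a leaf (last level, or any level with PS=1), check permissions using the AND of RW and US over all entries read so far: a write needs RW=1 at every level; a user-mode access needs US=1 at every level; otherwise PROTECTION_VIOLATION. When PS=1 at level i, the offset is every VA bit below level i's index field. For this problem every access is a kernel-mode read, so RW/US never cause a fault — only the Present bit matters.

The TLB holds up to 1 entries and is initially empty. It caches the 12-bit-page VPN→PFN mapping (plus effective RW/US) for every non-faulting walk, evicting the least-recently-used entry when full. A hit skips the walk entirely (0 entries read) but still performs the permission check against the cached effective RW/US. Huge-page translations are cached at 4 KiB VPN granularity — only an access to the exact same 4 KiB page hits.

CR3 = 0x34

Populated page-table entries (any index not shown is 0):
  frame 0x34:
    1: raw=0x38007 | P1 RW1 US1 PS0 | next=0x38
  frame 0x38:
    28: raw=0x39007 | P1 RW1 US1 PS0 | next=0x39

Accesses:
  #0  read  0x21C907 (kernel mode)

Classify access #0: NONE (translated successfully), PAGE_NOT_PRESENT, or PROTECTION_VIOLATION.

Per-access translation:
#0 VA=0x21C907 (r,kernel):
  L0: frame=0x34 idx=1 entry=0x38007 [P=1 RW=1 US=1 PS=0]
  L1: frame=0x38 idx=28 entry=0x39007 [P=1 RW=1 US=1 PS=0]
  ✓ 0x39907  — 2 lookups

Access #0 fault: NONE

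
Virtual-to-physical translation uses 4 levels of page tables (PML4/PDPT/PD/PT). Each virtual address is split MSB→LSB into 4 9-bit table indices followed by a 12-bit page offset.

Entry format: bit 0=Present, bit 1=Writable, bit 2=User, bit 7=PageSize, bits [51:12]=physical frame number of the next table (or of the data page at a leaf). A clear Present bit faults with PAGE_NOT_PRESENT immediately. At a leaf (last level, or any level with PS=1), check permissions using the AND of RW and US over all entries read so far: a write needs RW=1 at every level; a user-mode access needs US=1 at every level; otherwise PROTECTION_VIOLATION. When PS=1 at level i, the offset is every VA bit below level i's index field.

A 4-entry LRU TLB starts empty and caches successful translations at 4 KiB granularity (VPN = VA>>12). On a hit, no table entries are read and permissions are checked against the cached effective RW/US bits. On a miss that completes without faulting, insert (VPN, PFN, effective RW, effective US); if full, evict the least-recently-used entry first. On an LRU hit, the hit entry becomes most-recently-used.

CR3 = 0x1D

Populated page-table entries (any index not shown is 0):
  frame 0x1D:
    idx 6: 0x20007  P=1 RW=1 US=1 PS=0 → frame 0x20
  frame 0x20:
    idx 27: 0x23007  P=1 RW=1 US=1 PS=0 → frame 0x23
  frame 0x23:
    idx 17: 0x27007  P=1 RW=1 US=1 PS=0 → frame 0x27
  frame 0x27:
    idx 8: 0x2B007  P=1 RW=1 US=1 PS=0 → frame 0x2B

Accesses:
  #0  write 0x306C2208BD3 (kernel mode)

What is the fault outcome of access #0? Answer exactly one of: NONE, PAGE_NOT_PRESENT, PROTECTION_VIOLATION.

Walk each access:
#0 VA=0x306C2208BD3 (w,kernel):
  L0 @0x1D[6] → 0x20007  P=1,RW=1,US=1,PS=0
  L1 @0x20[27] → 0x23007  P=1,RW=1,US=1,PS=0
  L2 @0x23[17] → 0x27007  P=1,RW=1,US=1,PS=0
  L3 @0x27[8] → 0x2B007  P=1,RW=1,US=1,PS=0
  ✓ 0x2BBD3  — 4 lookups

Access #0 fault: NONE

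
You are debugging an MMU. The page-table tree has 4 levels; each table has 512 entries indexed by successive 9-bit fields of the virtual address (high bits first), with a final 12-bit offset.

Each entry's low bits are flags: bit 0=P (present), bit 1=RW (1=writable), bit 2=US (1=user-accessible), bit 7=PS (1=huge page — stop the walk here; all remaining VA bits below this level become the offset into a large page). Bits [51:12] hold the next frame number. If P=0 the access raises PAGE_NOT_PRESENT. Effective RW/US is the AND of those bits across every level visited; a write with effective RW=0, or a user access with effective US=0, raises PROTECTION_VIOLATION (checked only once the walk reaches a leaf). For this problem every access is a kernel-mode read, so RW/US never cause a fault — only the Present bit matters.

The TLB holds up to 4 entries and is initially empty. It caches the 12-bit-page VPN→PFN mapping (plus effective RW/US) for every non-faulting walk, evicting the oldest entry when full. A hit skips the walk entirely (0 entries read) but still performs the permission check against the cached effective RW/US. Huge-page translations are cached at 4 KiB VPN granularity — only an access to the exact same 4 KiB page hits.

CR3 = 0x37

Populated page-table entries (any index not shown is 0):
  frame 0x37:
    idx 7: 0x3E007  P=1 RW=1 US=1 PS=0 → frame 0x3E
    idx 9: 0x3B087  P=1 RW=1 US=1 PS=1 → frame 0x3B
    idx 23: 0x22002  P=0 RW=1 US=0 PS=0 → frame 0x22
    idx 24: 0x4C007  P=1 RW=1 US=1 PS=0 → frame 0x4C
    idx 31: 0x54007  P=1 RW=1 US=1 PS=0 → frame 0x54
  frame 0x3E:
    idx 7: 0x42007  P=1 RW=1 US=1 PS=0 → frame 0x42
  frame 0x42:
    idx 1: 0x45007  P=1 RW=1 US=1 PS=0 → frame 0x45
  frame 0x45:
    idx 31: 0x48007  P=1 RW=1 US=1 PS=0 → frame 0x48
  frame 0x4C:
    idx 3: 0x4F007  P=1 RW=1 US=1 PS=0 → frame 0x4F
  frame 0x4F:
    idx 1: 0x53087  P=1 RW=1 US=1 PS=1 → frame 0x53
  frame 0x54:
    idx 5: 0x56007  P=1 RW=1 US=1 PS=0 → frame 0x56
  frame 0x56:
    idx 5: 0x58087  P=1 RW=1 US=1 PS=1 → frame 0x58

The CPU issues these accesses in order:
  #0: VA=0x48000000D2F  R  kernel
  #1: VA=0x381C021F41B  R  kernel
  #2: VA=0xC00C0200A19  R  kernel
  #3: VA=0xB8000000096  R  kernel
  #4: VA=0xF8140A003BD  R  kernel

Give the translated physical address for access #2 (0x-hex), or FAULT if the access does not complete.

Walk each access:
#0 VA=0x48000000D2F (r,kernel):
  L0 @0x37[9] → 0x3B087  P=1,RW=1,US=1,PS=1
  ⇒ phys 0x3BD2F (huge @L0)  [1 reads]
#1 VA=0x381C021F41B (r,kernel):
  L0 @0x37[7] → 0x3E007  P=1,RW=1,US=1,PS=0
  L1 @0x3E[7] → 0x42007  P=1,RW=1,US=1,PS=0
  L2 @0x42[1] → 0x45007  P=1,RW=1,US=1,PS=0
  L3 @0x45[31] → 0x48007  P=1,RW=1,US=1,PS=0
  ⇒ phys 0x4841B  [4 reads]
#2 VA=0xC00C0200A19 (r,kernel):
  L0 @0x37[24] → 0x4C007  P=1,RW=1,US=1,PS=0
  L1 @0x4C[3] → 0x4F007  P=1,RW=1,US=1,PS=0
  L2 @0x4F[1] → 0x53087  P=1,RW=1,US=1,PS=1
  ⇒ phys 0x53A19 (huge @L2)  [3 reads]
#3 VA=0xB8000000096 (r,kernel):
  L0 @0x37[23] → 0x22002  P=0,RW=1,US=0,PS=0
  ⇒ fault: PAGE_NOT_PRESENT  — 1 lookups
#4 VA=0xF8140A003BD (r,kernel):
  L0 @0x37[31] → 0x54007  P=1,RW=1,US=1,PS=0
  L1 @0x54[5] → 0x56007  P=1,RW=1,US=1,PS=0
  L2 @0x56[5] → 0x58087  P=1,RW=1,US=1,PS=1
  ⇒ phys 0x583BD (huge @L2)  [3 reads]

Access #2 PA: 0x53A19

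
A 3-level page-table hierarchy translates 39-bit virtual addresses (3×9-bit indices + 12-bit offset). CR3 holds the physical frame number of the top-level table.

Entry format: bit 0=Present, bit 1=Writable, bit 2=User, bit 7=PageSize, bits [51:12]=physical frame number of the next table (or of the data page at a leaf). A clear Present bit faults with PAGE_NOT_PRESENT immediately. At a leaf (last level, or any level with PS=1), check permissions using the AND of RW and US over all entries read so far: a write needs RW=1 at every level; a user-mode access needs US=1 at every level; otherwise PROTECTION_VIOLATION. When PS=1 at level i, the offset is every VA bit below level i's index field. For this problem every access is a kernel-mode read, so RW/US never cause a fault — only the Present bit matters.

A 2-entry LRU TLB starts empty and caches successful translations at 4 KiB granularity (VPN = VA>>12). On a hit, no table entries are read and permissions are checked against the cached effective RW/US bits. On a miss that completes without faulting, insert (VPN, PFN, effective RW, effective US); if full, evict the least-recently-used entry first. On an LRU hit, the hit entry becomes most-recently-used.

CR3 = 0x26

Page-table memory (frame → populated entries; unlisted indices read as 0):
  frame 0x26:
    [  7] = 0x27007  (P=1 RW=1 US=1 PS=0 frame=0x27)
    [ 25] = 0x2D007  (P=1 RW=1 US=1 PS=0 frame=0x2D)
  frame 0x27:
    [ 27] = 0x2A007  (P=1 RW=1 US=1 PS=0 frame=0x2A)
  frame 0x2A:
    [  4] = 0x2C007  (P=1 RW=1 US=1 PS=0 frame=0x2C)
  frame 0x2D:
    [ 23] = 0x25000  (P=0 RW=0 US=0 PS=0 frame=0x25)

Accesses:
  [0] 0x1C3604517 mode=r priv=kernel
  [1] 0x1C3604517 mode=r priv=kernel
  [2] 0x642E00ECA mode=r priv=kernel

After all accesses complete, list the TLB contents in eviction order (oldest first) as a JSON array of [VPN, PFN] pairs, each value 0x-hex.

Per-access translation:
#0 VA=0x1C3604517 (r,kernel):
  L0 @0x26[7] → 0x27007  P=1,RW=1,US=1,PS=0
  L1 @0x27[27] → 0x2A007  P=1,RW=1,US=1,PS=0
  L2 @0x2A[4] → 0x2C007  P=1,RW=1,US=1,PS=0
  ✓ 0x2C517  — 3 lookups
#1 VA=0x1C3604517 (r,kernel):
  TLB hit vpn=0x1C3604 → PA=0x2C517
#2 VA=0x642E00ECA (r,kernel):
  L0 @0x26[25] → 0x2D007  P=1,RW=1,US=1,PS=0
  L1 @0x2D[23] → 0x25000  P=0,RW=0,US=0,PS=0
  ✗ PAGE_NOT_PRESENT  [2 reads]

TLB: [["0x1C3604", "0x2C"]]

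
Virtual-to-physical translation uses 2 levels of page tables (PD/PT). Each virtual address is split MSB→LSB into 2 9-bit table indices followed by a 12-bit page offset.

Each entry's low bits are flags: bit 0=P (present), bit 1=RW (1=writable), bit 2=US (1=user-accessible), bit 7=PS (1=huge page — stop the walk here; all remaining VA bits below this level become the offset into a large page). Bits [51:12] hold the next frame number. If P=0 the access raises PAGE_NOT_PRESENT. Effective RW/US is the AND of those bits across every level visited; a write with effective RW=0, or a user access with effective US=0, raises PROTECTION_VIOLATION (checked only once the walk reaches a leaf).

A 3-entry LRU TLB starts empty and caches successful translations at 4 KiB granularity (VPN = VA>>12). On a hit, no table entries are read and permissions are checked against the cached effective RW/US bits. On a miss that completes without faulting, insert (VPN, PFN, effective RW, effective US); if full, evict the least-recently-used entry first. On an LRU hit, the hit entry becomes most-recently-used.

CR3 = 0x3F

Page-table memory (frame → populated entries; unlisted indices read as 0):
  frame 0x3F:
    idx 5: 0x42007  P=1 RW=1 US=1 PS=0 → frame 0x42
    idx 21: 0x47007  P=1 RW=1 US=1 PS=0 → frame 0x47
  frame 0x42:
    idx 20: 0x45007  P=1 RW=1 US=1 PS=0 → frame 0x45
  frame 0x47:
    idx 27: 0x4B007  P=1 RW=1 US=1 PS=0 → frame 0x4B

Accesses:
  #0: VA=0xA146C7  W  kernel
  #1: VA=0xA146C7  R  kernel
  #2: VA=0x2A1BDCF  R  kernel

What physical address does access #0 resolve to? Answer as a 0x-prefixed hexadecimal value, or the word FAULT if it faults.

Per-access translation:
#0 VA=0xA146C7 (w,kernel):
  [0] read 0x3F idx=5: raw=0x42007 flags P=1 W=1 U=1 S=0
  [1] read 0x42 idx=20: raw=0x45007 flags P=1 W=1 U=1 S=0
  ✓ 0x456C7  — 2 lookups
#1 VA=0xA146C7 (r,kernel):
  TLB hit vpn=0xA14 → PA=0x456C7
#2 VA=0x2A1BDCF (r,kernel):
  [0] read 0x3F idx=21: raw=0x47007 flags P=1 W=1 U=1 S=0
  [1] read 0x47 idx=27: raw=0x4B007 flags P=1 W=1 U=1 S=0
  ✓ 0x4BDCF  — 2 lookups

Access #0 PA: 0x456C7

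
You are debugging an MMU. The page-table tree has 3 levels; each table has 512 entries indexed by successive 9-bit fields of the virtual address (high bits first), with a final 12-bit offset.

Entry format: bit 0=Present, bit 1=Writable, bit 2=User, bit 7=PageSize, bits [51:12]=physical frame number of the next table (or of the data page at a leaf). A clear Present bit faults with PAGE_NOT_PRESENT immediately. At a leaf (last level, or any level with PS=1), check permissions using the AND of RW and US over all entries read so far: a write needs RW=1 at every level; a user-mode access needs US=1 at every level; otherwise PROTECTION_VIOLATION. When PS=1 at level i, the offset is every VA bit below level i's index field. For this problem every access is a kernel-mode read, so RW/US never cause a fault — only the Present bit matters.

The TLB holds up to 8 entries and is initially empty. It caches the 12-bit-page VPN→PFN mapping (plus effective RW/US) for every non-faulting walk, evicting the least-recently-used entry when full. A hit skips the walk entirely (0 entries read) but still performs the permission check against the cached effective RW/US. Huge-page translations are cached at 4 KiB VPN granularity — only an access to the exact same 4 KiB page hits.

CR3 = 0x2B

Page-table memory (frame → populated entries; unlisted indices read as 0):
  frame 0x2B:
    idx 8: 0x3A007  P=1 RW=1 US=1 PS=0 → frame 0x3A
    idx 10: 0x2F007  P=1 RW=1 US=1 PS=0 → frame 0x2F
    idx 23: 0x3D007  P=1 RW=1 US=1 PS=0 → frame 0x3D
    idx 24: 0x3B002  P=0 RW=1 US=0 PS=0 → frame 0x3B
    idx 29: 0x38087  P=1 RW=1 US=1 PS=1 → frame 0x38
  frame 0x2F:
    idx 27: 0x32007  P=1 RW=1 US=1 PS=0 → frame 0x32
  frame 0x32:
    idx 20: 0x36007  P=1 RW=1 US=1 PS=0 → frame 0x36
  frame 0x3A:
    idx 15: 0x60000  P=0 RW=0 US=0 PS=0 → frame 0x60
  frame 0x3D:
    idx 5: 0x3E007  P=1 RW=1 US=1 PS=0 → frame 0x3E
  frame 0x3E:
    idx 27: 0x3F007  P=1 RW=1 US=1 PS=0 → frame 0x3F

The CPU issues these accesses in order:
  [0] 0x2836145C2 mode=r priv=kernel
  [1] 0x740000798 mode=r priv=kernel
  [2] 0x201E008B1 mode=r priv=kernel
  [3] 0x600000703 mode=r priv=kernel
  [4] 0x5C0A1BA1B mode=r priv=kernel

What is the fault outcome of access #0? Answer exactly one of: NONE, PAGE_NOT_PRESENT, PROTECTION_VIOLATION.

Trace:
#0 VA=0x2836145C2 (r,kernel):
  [0] read 0x2B idx=10: raw=0x2F007 flags P=1 W=1 U=1 S=0
  [1] read 0x2F idx=27: raw=0x32007 flags P=1 W=1 U=1 S=0
  [2] read 0x32 idx=20: raw=0x36007 flags P=1 W=1 U=1 S=0
  ⇒ phys 0x365C2  [3 reads]
#1 VA=0x740000798 (r,kernel):
  [0] read 0x2B idx=29: raw=0x38087 flags P=1 W=1 U=1 S=1
  ⇒ phys 0x38798 (huge @L0)  [1 reads]
#2 VA=0x201E008B1 (r,kernel):
  [0] read 0x2B idx=8: raw=0x3A007 flags P=1 W=1 U=1 S=0
  [1] read 0x3A idx=15: raw=0x60000 flags P=0 W=0 U=0 S=0
  ✗ PAGE_NOT_PRESENT  [2 reads]
#3 VA=0x600000703 (r,kernel):
  [0] read 0x2B idx=24: raw=0x3B002 flags P=0 W=1 U=0 S=0
  ✗ PAGE_NOT_PRESENT  [1 reads]
#4 VA=0x5C0A1BA1B (r,kernel):
  [0] read 0x2B idx=23: raw=0x3D007 flags P=1 W=1 U=1 S=0
  [1] read 0x3D idx=5: raw=0x3E007 flags P=1 W=1 U=1 S=0
  [2] read 0x3E idx=27: raw=0x3F007 flags P=1 W=1 U=1 S=0
  ⇒ phys 0x3FA1B  [3 reads]

Access #0 fault: NONE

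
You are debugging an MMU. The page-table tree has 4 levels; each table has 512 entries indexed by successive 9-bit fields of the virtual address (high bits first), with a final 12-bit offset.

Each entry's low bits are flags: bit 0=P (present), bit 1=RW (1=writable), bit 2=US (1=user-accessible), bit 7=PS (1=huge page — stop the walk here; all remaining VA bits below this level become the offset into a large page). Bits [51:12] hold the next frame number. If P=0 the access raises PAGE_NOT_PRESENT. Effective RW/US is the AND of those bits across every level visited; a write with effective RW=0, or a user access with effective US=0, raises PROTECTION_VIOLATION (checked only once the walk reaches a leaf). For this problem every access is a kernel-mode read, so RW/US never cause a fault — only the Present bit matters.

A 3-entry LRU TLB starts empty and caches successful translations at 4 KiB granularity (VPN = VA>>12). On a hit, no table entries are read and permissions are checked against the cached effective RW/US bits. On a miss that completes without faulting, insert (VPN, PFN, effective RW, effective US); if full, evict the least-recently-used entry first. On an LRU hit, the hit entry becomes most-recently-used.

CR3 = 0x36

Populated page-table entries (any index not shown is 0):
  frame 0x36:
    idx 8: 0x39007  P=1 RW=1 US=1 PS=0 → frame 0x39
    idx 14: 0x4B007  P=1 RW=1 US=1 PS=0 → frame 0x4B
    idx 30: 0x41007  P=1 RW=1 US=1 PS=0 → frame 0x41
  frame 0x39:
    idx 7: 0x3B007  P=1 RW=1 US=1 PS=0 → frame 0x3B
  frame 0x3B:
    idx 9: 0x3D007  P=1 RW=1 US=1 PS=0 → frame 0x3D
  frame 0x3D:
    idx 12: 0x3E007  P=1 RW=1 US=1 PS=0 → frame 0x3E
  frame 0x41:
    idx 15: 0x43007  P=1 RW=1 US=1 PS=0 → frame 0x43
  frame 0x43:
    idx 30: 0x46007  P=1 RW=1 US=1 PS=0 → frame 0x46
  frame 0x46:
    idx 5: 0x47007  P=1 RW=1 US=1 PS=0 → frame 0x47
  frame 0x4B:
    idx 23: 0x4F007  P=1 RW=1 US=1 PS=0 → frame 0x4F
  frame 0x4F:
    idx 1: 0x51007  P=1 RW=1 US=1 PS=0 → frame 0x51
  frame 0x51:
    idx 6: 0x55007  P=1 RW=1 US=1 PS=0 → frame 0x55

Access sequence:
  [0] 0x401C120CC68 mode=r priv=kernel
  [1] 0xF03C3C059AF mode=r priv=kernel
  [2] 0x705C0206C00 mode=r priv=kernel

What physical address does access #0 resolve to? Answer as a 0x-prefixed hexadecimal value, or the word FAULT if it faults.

Trace:
#0 VA=0x401C120CC68 (r,kernel):
  [0] read 0x36 idx=8: raw=0x39007 flags P=1 W=1 U=1 S=0
  [1] read 0x39 idx=7: raw=0x3B007 flags P=1 W=1 U=1 S=0
  [2] read 0x3B idx=9: raw=0x3D007 flags P=1 W=1 U=1 S=0
  [3] read 0x3D idx=12: raw=0x3E007 flags P=1 W=1 U=1 S=0
  ✓ 0x3EC68  — 4 lookups
#1 VA=0xF03C3C059AF (r,kernel):
  [0] read 0x36 idx=30: raw=0x41007 flags P=1 W=1 U=1 S=0
  [1] read 0x41 idx=15: raw=0x43007 flags P=1 W=1 U=1 S=0
  [2] read 0x43 idx=30: raw=0x46007 flags P=1 W=1 U=1 S=0
  [3] read 0x46 idx=5: raw=0x47007 flags P=1 W=1 U=1 S=0
  ✓ 0x479AF  — 4 lookups
#2 VA=0x705C0206C00 (r,kernel):
  [0] read 0x36 idx=14: raw=0x4B007 flags P=1 W=1 U=1 S=0
  [1] read 0x4B idx=23: raw=0x4F007 flags P=1 W=1 U=1 S=0
  [2] read 0x4F idx=1: raw=0x51007 flags P=1 W=1 U=1 S=0
  [3] read 0x51 idx=6: raw=0x55007 flags P=1 W=1 U=1 S=0
  ✓ 0x55C00  — 4 lookups

Access #0 PA: 0x3EC68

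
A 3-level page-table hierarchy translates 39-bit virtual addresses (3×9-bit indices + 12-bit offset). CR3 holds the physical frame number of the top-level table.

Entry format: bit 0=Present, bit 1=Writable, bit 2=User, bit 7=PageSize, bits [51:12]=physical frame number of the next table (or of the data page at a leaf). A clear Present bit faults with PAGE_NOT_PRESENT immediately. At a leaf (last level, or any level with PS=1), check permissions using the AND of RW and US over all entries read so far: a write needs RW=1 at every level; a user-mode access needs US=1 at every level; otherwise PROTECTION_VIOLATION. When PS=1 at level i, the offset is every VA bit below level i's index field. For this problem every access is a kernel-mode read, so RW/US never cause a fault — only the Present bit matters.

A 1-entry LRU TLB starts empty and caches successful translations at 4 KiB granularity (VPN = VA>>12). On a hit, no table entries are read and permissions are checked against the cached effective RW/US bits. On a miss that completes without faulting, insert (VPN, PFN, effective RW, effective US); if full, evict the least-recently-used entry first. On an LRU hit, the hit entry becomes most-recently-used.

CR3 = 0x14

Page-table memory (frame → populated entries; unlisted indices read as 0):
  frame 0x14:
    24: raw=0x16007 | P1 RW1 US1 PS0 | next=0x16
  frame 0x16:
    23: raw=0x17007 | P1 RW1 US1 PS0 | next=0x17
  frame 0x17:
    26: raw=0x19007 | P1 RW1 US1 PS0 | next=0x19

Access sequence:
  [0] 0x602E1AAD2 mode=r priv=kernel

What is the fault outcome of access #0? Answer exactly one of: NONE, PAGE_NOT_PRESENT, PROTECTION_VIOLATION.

Walk each access:
#0 VA=0x602E1AAD2 (r,kernel):
  L0: frame=0x14 idx=24 entry=0x16007 [P=1 RW=1 US=1 PS=0]
  L1: frame=0x16 idx=23 entry=0x17007 [P=1 RW=1 US=1 PS=0]
  L2: frame=0x17 idx=26 entry=0x19007 [P=1 RW=1 US=1 PS=0]
  ⇒ phys 0x19AD2  [3 reads]

Access #0 fault: NONE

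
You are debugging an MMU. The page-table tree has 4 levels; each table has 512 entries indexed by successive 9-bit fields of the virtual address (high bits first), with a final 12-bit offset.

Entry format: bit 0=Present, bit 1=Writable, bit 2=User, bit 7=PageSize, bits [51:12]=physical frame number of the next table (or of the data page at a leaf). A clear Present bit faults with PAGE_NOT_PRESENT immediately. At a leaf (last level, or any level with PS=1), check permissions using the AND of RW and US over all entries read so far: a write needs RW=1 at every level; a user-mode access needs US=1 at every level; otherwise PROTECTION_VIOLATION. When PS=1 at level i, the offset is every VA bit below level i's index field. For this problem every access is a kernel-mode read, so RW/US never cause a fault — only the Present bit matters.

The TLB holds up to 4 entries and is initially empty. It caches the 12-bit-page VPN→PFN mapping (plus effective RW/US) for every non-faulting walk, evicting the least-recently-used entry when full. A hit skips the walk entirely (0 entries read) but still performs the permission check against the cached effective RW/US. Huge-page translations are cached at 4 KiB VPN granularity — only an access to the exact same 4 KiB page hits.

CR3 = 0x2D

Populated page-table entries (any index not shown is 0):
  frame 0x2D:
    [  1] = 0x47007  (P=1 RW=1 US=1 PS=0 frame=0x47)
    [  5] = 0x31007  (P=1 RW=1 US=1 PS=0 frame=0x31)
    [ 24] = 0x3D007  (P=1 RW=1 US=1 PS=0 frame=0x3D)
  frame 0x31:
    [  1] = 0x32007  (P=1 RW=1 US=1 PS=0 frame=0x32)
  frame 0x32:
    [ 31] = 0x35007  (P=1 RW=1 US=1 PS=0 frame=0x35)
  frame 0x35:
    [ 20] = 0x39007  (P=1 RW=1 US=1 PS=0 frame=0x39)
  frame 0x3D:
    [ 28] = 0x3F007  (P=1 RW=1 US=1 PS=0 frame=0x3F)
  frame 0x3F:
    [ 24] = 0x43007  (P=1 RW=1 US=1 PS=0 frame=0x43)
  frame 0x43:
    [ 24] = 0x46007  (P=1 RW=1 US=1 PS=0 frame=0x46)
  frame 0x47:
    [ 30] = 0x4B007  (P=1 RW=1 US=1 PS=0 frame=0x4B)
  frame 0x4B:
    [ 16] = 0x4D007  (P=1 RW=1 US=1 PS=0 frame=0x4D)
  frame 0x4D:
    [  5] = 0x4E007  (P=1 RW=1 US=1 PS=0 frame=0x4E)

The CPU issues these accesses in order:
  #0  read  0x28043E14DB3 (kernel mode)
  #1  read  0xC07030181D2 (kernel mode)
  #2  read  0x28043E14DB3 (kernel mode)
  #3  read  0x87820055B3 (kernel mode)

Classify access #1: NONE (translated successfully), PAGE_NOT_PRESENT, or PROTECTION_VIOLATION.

Trace:
#0 VA=0x28043E14DB3 (r,kernel):
  L0: frame=0x2D idx=5 entry=0x31007 [P=1 RW=1 US=1 PS=0]
  L1: frame=0x31 idx=1 entry=0x32007 [P=1 RW=1 US=1 PS=0]
  L2: frame=0x32 idx=31 entry=0x35007 [P=1 RW=1 US=1 PS=0]
  L3: frame=0x35 idx=20 entry=0x39007 [P=1 RW=1 US=1 PS=0]
  ✓ 0x39DB3  — 4 lookups
#1 VA=0xC07030181D2 (r,kernel):
  L0: frame=0x2D idx=24 entry=0x3D007 [P=1 RW=1 US=1 PS=0]
  L1: frame=0x3D idx=28 entry=0x3F007 [P=1 RW=1 US=1 PS=0]
  L2: frame=0x3F idx=24 entry=0x43007 [P=1 RW=1 US=1 PS=0]
  L3: frame=0x43 idx=24 entry=0x46007 [P=1 RW=1 US=1 PS=0]
  ✓ 0x461D2  — 4 lookups
#2 VA=0x28043E14DB3 (r,kernel):
  TLB hit vpn=0x28043E14 → PA=0x39DB3
#3 VA=0x87820055B3 (r,kernel):
  L0: frame=0x2D idx=1 entry=0x47007 [P=1 RW=1 US=1 PS=0]
  L1: frame=0x47 idx=30 entry=0x4B007 [P=1 RW=1 US=1 PS=0]
  L2: frame=0x4B idx=16 entry=0x4D007 [P=1 RW=1 US=1 PS=0]
  L3: frame=0x4D idx=5 entry=0x4E007 [P=1 RW=1 US=1 PS=0]
  ✓ 0x4E5B3  — 4 lookups

Access #1 fault: NONE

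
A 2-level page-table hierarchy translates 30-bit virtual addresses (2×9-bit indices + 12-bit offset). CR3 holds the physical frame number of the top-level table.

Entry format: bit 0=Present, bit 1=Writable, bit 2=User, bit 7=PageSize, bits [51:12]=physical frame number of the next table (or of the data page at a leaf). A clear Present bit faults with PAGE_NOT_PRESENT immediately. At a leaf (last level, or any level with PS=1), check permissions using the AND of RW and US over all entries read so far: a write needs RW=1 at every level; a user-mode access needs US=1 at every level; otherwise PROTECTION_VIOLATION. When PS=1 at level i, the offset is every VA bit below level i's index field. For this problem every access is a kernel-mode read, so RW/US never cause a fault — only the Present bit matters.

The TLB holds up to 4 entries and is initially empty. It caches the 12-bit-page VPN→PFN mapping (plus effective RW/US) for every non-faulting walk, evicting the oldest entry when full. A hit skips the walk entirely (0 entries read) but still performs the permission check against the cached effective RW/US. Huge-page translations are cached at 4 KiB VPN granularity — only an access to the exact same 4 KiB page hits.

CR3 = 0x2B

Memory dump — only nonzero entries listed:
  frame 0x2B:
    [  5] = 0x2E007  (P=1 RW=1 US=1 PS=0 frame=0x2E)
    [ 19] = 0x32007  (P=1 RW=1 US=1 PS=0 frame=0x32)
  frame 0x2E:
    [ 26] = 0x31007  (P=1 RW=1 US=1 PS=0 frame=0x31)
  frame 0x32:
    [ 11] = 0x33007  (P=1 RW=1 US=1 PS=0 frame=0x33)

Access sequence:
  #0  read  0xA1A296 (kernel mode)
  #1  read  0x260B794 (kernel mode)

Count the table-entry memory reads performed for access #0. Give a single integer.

Walk each access:
#0 VA=0xA1A296 (r,kernel):
  lvl0: tbl 0x2B, slot 5 ⇒ 0x2E007 (P1/RW1/US1/PS0)
  lvl1: tbl 0x2E, slot 26 ⇒ 0x31007 (P1/RW1/US1/PS0)
  ✓ 0x31296  — 2 lookups
#1 VA=0x260B794 (r,kernel):
  lvl0: tbl 0x2B, slot 19 ⇒ 0x32007 (P1/RW1/US1/PS0)
  lvl1: tbl 0x32, slot 11 ⇒ 0x33007 (P1/RW1/US1/PS0)
  ✓ 0x33794  — 2 lookups

Entries read for #0: 2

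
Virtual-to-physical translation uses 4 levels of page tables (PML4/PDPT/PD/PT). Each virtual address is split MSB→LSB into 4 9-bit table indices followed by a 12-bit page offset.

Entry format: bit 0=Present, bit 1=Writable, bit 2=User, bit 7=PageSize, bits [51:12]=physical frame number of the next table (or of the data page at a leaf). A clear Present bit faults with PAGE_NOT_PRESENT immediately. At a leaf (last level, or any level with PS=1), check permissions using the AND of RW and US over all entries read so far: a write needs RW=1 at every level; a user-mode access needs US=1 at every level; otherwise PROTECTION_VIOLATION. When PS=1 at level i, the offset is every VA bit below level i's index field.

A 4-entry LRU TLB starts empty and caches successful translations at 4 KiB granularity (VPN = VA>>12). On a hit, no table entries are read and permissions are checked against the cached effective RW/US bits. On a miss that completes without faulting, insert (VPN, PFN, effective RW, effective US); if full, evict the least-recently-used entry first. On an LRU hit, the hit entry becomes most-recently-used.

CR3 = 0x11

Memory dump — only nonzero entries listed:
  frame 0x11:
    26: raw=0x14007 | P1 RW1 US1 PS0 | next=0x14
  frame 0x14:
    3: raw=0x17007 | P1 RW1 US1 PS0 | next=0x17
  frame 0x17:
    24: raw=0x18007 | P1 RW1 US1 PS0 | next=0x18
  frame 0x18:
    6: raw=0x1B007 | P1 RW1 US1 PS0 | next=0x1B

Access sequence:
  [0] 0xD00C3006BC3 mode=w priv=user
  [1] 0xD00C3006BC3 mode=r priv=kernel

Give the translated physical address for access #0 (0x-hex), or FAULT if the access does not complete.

Trace:
#0 VA=0xD00C3006BC3 (w,user):
  L0 @0x11[26] → 0x14007  P=1,RW=1,US=1,PS=0
  L1 @0x14[3] → 0x17007  P=1,RW=1,US=1,PS=0
  L2 @0x17[24] → 0x18007  P=1,RW=1,US=1,PS=0
  L3 @0x18[6] → 0x1B007  P=1,RW=1,US=1,PS=0
  → PA=0x1BBC3  (4 entries read)
#1 VA=0xD00C3006BC3 (r,kernel):
  TLB hit vpn=0xD00C3006 → PA=0x1BBC3

Access #0 PA: 0x1BBC3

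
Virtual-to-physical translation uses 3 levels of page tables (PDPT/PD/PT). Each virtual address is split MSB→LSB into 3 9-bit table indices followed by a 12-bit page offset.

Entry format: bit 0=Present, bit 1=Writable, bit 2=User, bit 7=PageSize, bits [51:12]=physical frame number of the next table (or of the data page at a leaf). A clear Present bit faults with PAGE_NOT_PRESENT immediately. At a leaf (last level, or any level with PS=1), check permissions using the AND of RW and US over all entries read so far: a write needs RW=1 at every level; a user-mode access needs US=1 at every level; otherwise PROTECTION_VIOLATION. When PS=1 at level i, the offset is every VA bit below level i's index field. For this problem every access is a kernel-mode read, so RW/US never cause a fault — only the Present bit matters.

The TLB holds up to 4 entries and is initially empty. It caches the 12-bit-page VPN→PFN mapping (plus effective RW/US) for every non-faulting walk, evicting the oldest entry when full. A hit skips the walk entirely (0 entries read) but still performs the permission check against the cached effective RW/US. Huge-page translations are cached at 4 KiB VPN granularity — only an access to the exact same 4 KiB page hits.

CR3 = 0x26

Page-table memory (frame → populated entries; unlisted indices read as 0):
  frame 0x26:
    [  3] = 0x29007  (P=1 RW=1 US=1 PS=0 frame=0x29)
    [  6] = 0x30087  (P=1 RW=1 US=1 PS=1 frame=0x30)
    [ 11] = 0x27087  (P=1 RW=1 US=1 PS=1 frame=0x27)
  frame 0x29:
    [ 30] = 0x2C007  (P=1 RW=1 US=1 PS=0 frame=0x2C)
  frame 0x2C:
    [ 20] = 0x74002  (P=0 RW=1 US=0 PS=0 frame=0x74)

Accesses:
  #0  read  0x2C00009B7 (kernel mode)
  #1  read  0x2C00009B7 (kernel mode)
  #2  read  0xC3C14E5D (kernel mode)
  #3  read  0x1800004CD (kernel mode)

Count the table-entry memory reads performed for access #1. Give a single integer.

Trace:
#0 VA=0x2C00009B7 (r,kernel):
  L0: frame=0x26 idx=11 entry=0x27087 [P=1 RW=1 US=1 PS=1]
  ⇒ phys 0x279B7 (huge @L0)  [1 reads]
#1 VA=0x2C00009B7 (r,kernel):
  TLB hit vpn=0x2C0000 → PA=0x279B7
#2 VA=0xC3C14E5D (r,kernel):
  L0: frame=0x26 idx=3 entry=0x29007 [P=1 RW=1 US=1 PS=0]
  L1: frame=0x29 idx=30 entry=0x2C007 [P=1 RW=1 US=1 PS=0]
  L2: frame=0x2C idx=20 entry=0x74002 [P=0 RW=1 US=0 PS=0]
  ⇒ fault: PAGE_NOT_PRESENT  — 3 lookups
#3 VA=0x1800004CD (r,kernel):
  L0: frame=0x26 idx=6 entry=0x30087 [P=1 RW=1 US=1 PS=1]
  ⇒ phys 0x304CD (huge @L0)  [1 reads]

Entries read for #1: 0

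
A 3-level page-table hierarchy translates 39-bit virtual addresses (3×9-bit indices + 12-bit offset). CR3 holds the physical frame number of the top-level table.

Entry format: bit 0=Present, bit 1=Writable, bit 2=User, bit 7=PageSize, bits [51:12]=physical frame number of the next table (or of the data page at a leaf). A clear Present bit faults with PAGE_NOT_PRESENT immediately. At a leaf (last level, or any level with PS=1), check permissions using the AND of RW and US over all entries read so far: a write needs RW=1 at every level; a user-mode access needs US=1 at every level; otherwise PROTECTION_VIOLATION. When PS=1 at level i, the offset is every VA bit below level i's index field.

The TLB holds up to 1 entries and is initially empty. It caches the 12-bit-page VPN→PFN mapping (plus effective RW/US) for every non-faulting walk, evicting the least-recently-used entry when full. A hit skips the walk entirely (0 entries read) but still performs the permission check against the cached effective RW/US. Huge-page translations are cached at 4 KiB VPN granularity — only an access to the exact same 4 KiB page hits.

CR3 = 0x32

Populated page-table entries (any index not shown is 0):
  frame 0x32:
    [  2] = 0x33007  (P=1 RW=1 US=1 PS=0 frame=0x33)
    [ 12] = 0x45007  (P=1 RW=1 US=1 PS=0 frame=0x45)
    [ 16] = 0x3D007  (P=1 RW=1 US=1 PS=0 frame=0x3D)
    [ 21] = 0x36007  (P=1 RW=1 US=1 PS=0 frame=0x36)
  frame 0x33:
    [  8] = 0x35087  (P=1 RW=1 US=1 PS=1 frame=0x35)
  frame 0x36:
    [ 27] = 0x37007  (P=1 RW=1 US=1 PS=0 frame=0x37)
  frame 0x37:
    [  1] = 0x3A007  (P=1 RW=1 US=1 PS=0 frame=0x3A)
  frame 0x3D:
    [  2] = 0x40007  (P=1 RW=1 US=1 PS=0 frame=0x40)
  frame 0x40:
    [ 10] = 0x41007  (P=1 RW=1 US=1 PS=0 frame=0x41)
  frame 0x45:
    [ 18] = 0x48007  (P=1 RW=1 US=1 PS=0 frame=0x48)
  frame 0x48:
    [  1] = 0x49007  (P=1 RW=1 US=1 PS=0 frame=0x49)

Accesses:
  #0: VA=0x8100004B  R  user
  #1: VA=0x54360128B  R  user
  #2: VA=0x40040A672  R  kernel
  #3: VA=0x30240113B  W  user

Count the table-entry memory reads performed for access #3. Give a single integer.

Trace:
#0 VA=0x8100004B (r,user):
  lvl0: tbl 0x32, slot 2 ⇒ 0x33007 (P1/RW1/US1/PS0)
  lvl1: tbl 0x33, slot 8 ⇒ 0x35087 (P1/RW1/US1/PS1)
  ✓ 0x3504B (huge @L1)  — 2 lookups
#1 VA=0x54360128B (r,user):
  lvl0: tbl 0x32, slot 21 ⇒ 0x36007 (P1/RW1/US1/PS0)
  lvl1: tbl 0x36, slot 27 ⇒ 0x37007 (P1/RW1/US1/PS0)
  lvl2: tbl 0x37, slot 1 ⇒ 0x3A007 (P1/RW1/US1/PS0)
  ✓ 0x3A28B  — 3 lookups
#2 VA=0x40040A672 (r,kernel):
  lvl0: tbl 0x32, slot 16 ⇒ 0x3D007 (P1/RW1/US1/PS0)
  lvl1: tbl 0x3D, slot 2 ⇒ 0x40007 (P1/RW1/US1/PS0)
  lvl2: tbl 0x40, slot 10 ⇒ 0x41007 (P1/RW1/US1/PS0)
  ✓ 0x41672  — 3 lookups
#3 VA=0x30240113B (w,user):
  lvl0: tbl 0x32, slot 12 ⇒ 0x45007 (P1/RW1/US1/PS0)
  lvl1: tbl 0x45, slot 18 ⇒ 0x48007 (P1/RW1/US1/PS0)
  lvl2: tbl 0x48, slot 1 ⇒ 0x49007 (P1/RW1/US1/PS0)
  ✓ 0x4913B  — 3 lookups

Entries read for #3: 3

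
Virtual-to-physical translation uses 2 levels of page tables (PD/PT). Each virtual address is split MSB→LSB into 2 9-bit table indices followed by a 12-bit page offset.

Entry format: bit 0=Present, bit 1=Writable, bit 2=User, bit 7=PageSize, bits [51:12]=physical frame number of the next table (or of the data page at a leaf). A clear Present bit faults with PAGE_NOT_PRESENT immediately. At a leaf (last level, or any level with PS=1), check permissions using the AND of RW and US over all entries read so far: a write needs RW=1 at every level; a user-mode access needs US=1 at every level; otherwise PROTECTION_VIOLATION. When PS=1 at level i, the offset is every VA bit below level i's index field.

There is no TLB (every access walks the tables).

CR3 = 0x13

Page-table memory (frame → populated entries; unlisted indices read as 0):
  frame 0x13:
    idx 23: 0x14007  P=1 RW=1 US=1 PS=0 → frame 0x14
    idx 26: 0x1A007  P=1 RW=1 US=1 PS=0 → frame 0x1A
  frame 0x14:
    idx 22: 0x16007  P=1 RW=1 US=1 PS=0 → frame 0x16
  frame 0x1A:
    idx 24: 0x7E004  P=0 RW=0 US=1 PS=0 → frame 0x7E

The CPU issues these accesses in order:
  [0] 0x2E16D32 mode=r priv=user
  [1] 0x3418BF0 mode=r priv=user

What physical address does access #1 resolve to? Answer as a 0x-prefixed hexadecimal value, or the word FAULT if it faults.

Per-access translation:
#0 VA=0x2E16D32 (r,user):
  L0: frame=0x13 idx=23 entry=0x14007 [P=1 RW=1 US=1 PS=0]
  L1: frame=0x14 idx=22 entry=0x16007 [P=1 RW=1 US=1 PS=0]
  ✓ 0x16D32  — 2 lookups
#1 VA=0x3418BF0 (r,user):
  L0: frame=0x13 idx=26 entry=0x1A007 [P=1 RW=1 US=1 PS=0]
  L1: frame=0x1A idx=24 entry=0x7E004 [P=0 RW=0 US=1 PS=0]
  → PAGE_NOT_PRESENT  (2 entries read)

Access #1 PA: FAULT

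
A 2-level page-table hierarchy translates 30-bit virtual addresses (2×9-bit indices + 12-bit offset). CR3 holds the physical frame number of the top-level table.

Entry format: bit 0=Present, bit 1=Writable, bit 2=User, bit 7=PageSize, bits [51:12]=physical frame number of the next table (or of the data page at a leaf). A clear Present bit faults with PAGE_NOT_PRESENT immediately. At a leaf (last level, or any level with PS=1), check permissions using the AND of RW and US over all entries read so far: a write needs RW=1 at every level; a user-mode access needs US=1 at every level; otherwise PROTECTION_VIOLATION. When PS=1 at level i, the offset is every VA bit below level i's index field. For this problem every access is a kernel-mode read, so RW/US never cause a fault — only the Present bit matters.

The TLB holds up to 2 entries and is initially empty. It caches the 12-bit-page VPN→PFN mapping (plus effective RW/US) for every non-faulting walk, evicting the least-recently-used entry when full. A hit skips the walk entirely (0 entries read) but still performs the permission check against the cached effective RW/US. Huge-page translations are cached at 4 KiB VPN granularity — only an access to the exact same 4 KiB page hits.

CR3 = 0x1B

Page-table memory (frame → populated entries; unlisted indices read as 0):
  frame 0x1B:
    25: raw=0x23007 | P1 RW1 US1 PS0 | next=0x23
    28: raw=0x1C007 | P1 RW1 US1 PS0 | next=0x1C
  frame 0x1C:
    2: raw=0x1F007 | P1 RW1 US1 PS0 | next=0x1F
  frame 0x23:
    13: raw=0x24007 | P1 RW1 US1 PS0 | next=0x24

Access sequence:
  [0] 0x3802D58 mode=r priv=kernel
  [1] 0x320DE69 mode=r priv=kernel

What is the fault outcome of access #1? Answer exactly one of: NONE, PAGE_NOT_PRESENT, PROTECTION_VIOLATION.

Per-access translation:
#0 VA=0x3802D58 (r,kernel):
  [0] read 0x1B idx=28: raw=0x1C007 flags P=1 W=1 U=1 S=0
  [1] read 0x1C idx=2: raw=0x1F007 flags P=1 W=1 U=1 S=0
  → PA=0x1FD58  (2 entries read)
#1 VA=0x320DE69 (r,kernel):
  [0] read 0x1B idx=25: raw=0x23007 flags P=1 W=1 U=1 S=0
  [1] read 0x23 idx=13: raw=0x24007 flags P=1 W=1 U=1 S=0
  → PA=0x24E69  (2 entries read)

Access #1 fault: NONE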